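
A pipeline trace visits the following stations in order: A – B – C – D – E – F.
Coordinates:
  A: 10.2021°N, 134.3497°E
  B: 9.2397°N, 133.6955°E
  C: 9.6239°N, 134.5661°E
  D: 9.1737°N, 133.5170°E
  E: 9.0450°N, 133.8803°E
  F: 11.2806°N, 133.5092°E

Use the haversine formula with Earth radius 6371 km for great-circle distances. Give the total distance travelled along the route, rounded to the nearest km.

Leg distances:
A→B: 128.8 km  (cumulative 128.8 km)
B→C: 104.6 km  (cumulative 233.4 km)
C→D: 125.5 km  (cumulative 358.9 km)
D→E: 42.4 km  (cumulative 401.3 km)
E→F: 251.9 km  (cumulative 653.2 km)
Total route length ≈ 653 km.

653 km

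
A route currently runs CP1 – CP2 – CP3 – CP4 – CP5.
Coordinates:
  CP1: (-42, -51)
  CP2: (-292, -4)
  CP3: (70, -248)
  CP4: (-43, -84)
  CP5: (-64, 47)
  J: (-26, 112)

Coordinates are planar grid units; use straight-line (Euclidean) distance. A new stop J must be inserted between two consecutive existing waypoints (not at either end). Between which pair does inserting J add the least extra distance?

Added distance for inserting J between each consecutive pair:
CP1–CP2: 199.6
CP2–CP3: 226.2
CP3–CP4: 370.2
CP4–CP5: 139.4
Smallest added distance is 139.4, inserting between CP4 and CP5.

between CP4 and CP5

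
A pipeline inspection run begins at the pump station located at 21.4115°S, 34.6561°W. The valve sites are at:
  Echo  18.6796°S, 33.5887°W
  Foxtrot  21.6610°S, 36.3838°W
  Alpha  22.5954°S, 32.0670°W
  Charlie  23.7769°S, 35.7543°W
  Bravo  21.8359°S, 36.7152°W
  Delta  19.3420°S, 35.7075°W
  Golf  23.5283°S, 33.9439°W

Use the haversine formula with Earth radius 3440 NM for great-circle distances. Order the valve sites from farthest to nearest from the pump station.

Distances from the pump station:
Echo 18.6796°S, 33.5887°W: 174.7 NM
Alpha 22.5954°S, 32.0670°W: 160.7 NM
Charlie 23.7769°S, 35.7543°W: 154.5 NM
Delta 19.3420°S, 35.7075°W: 137.6 NM
Golf 23.5283°S, 33.9439°W: 133.1 NM
Bravo 21.8359°S, 36.7152°W: 117.7 NM
Foxtrot 21.6610°S, 36.3838°W: 97.6 NM

Echo, Alpha, Charlie, Delta, Golf, Bravo, Foxtrot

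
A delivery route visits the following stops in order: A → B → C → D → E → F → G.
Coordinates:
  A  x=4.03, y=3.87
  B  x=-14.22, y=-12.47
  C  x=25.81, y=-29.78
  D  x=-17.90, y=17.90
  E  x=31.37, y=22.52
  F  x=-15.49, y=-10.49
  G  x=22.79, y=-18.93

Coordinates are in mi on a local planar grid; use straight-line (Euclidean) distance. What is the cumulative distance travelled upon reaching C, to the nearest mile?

Leg distances:
A→B: 24.5 mi  (cumulative 24.5 mi)
B→C: 43.6 mi  (cumulative 68.1 mi)
Cumulative distance at C ≈ 68 mi.

68 mi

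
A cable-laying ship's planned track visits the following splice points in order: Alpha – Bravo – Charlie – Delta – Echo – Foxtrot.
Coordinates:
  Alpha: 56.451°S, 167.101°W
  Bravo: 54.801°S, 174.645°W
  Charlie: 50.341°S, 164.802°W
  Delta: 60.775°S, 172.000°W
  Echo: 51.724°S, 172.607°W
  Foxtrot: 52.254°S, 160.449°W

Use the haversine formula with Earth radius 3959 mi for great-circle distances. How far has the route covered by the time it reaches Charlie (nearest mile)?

830 mi

Leg distances:
Alpha→Bravo: 315.4 mi  (cumulative 315.4 mi)
Bravo→Charlie: 514.8 mi  (cumulative 830.2 mi)
Cumulative distance at Charlie ≈ 830 mi.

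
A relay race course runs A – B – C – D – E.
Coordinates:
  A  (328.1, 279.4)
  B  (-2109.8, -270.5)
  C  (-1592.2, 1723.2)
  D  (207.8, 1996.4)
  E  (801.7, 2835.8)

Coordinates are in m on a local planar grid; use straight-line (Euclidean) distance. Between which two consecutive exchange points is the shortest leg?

Leg distances:
A→B: 2499.1 m
B→C: 2059.8 m
C→D: 1820.6 m
D→E: 1028.3 m
The shortest leg is D–E at 1028.3 m.

D–E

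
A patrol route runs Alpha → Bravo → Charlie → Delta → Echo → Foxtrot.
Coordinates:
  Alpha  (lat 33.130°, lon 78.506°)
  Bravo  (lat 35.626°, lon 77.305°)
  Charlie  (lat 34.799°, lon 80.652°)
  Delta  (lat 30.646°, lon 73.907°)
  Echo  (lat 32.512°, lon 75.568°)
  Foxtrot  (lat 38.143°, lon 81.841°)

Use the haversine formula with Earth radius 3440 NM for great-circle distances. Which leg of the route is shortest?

Delta–Echo

Leg distances:
Alpha→Bravo: 161.2 NM
Bravo→Charlie: 171.5 NM
Charlie→Delta: 422.0 NM
Delta→Echo: 140.6 NM
Echo→Foxtrot: 456.6 NM
The shortest leg is Delta–Echo at 140.6 NM.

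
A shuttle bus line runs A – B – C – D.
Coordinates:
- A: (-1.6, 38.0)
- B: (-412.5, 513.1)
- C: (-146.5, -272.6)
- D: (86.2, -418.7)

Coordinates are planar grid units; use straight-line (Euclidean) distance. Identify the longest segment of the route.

Leg distances:
A→B: 628.1
B→C: 829.5
C→D: 274.8
The longest leg is B–C at 829.5.

B–C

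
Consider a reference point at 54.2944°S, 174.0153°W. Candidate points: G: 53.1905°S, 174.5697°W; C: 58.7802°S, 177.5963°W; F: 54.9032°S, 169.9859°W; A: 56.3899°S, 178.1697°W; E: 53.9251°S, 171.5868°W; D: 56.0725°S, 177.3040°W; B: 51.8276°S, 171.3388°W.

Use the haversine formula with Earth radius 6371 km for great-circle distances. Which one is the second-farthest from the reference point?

A

Distance to each, sorted:
C: 544.8 km
A: 351.0 km
B: 327.4 km
D: 287.5 km
F: 268.2 km
E: 163.5 km
G: 128.0 km
The second-farthest is A at 351.0 km.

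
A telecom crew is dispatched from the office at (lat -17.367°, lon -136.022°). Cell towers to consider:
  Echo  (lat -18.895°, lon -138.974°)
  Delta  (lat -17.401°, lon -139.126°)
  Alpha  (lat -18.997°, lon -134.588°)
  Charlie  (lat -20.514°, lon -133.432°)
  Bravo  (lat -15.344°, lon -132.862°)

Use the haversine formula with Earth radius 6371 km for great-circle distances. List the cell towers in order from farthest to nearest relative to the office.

Charlie, Bravo, Echo, Delta, Alpha

Distances from the office:
Charlie (lat -20.514°, lon -133.432°): 443.4 km
Bravo (lat -15.344°, lon -132.862°): 405.3 km
Echo (lat -18.895°, lon -138.974°): 355.2 km
Delta (lat -17.401°, lon -139.126°): 329.4 km
Alpha (lat -18.997°, lon -134.588°): 236.2 km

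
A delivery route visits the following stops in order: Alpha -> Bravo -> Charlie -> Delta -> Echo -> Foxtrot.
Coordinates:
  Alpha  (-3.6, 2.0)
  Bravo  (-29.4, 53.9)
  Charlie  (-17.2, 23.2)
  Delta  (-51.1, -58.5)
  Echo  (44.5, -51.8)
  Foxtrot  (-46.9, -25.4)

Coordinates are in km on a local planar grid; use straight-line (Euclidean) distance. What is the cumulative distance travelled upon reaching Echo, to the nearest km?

275 km

Leg distances:
Alpha→Bravo: 58.0 km  (cumulative 58.0 km)
Bravo→Charlie: 33.0 km  (cumulative 91.0 km)
Charlie→Delta: 88.5 km  (cumulative 179.4 km)
Delta→Echo: 95.8 km  (cumulative 275.3 km)
Cumulative distance at Echo ≈ 275 km.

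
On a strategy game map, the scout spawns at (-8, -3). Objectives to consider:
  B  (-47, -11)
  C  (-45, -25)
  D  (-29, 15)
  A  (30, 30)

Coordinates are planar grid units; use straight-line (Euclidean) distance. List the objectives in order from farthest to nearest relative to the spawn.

Distance from the spawn at (-8, -3) to each:
A (30, 30): 50.3
C (-45, -25): 43.0
B (-47, -11): 39.8
D (-29, 15): 27.7

A, C, B, D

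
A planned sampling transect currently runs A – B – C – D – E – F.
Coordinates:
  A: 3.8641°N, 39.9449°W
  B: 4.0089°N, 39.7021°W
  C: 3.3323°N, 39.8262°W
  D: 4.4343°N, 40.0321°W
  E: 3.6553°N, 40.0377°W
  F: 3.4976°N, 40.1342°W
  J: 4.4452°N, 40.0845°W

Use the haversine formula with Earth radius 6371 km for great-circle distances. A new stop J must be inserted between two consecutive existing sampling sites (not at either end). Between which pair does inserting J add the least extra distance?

Added distance for inserting J between each consecutive pair:
A–B: 99.5 km
B–C: 115.0 km
C–D: 8.3 km
D–E: 7.3 km
E–F: 173.0 km
Smallest added distance is 7.3 km, inserting between D and E.

between D and E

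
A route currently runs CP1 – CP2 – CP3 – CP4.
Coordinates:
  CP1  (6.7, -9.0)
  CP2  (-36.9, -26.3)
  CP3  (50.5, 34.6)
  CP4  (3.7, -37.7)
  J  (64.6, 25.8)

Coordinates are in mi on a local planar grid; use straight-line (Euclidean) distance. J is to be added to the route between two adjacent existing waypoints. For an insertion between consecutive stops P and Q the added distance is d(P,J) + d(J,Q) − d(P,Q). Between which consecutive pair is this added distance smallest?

between CP3 and CP4

Added distance for inserting J between each consecutive pair:
CP1–CP2: 134.7 mi
CP2–CP3: 24.2 mi
CP3–CP4: 18.5 mi
Smallest added distance is 18.5 mi, inserting between CP3 and CP4.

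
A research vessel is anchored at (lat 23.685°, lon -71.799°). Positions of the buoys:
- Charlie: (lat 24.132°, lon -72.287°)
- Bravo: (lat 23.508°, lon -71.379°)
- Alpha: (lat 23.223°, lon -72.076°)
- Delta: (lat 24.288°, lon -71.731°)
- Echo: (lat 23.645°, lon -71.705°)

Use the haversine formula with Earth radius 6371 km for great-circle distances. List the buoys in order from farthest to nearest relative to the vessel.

Distances from the vessel:
Charlie (lat 24.132°, lon -72.287°): 70.2 km
Delta (lat 24.288°, lon -71.731°): 67.4 km
Alpha (lat 23.223°, lon -72.076°): 58.6 km
Bravo (lat 23.508°, lon -71.379°): 47.1 km
Echo (lat 23.645°, lon -71.705°): 10.6 km

Charlie, Delta, Alpha, Bravo, Echo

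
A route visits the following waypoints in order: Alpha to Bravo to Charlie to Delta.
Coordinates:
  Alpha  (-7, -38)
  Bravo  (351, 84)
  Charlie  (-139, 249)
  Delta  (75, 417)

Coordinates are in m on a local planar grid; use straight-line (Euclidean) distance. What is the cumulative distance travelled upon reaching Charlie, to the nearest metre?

Leg distances:
Alpha→Bravo: 378.2 m  (cumulative 378.2 m)
Bravo→Charlie: 517.0 m  (cumulative 895.3 m)
Cumulative distance at Charlie ≈ 895 m.

895 m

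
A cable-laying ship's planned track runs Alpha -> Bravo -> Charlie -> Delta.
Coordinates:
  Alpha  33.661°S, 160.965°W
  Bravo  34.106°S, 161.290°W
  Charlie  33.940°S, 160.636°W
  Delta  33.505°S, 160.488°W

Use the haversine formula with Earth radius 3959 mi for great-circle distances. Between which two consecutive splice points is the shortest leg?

Charlie–Delta

Leg distances:
Alpha→Bravo: 36.0 mi
Bravo→Charlie: 39.2 mi
Charlie→Delta: 31.2 mi
The shortest leg is Charlie–Delta at 31.2 mi.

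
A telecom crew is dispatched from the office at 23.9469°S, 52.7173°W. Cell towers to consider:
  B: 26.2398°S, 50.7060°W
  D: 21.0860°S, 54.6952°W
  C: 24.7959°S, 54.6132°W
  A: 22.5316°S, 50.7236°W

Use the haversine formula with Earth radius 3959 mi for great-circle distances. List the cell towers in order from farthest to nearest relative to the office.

D, B, A, C

Distance from the office at 23.9469°S, 52.7173°W to each:
D 21.0860°S, 54.6952°W: 234.5 mi
B 26.2398°S, 50.7060°W: 202.3 mi
A 22.5316°S, 50.7236°W: 160.0 mi
C 24.7959°S, 54.6132°W: 133.0 mi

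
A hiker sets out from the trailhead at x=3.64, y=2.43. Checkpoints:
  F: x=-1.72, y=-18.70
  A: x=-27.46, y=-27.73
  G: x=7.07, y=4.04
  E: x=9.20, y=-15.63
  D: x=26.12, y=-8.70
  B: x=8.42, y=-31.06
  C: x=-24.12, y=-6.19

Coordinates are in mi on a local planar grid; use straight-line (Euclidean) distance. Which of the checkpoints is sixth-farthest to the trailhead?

Distances from the trailhead (x=3.64, y=2.43):
A: 43.3 mi
B: 33.8 mi
C: 29.1 mi
D: 25.1 mi
F: 21.8 mi
E: 18.9 mi
G: 3.8 mi
The sixth-farthest is E at 18.9 mi.

E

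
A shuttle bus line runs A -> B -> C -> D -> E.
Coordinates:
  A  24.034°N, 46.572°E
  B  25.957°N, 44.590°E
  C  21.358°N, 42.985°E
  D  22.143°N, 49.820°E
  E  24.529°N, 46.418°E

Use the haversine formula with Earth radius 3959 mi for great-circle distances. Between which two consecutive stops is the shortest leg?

Leg distances:
A→B: 181.8 mi
B→C: 333.6 mi
C→D: 442.0 mi
D→E: 271.6 mi
The shortest leg is A–B at 181.8 mi.

A–B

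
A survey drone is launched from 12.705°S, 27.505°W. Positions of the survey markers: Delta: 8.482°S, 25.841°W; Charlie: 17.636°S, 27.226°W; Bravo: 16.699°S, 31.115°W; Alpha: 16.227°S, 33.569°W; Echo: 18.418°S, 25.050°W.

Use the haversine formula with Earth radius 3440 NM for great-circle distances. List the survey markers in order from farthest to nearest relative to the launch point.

Distance from the launch point at 12.705°S, 27.505°W to each:
Alpha 16.227°S, 33.569°W: 411.0 NM
Echo 18.418°S, 25.050°W: 371.2 NM
Bravo 16.699°S, 31.115°W: 318.5 NM
Charlie 17.636°S, 27.226°W: 296.5 NM
Delta 8.482°S, 25.841°W: 271.9 NM

Alpha, Echo, Bravo, Charlie, Delta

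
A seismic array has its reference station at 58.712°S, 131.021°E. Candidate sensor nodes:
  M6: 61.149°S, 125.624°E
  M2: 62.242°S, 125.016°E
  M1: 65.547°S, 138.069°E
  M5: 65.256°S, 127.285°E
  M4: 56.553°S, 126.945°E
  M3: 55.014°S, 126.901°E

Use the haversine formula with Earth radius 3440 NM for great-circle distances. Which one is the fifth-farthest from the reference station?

M6

Distances from the reference station (58.712°S, 131.021°E):
M1: 454.9 NM
M5: 406.6 NM
M2: 276.3 NM
M3: 259.9 NM
M6: 218.4 NM
M4: 184.2 NM
The fifth-farthest is M6 at 218.4 NM.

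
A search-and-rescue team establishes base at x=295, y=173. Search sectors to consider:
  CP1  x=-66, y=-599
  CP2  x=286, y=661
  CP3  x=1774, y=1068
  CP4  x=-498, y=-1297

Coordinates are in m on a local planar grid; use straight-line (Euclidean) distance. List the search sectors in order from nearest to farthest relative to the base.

CP2, CP1, CP4, CP3

Distances from the base:
CP2 x=286, y=661: 488.1 m
CP1 x=-66, y=-599: 852.2 m
CP4 x=-498, y=-1297: 1670.3 m
CP3 x=1774, y=1068: 1728.7 m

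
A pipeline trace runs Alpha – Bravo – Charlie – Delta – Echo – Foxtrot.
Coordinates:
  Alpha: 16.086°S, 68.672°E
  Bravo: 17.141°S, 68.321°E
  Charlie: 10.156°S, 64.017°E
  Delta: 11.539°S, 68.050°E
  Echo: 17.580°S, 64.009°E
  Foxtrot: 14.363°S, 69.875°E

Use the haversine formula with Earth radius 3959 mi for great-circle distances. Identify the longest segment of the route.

Bravo–Charlie

Leg distances:
Alpha→Bravo: 76.5 mi
Bravo→Charlie: 562.4 mi
Charlie→Delta: 289.9 mi
Delta→Echo: 497.2 mi
Echo→Foxtrot: 448.6 mi
The longest leg is Bravo–Charlie at 562.4 mi.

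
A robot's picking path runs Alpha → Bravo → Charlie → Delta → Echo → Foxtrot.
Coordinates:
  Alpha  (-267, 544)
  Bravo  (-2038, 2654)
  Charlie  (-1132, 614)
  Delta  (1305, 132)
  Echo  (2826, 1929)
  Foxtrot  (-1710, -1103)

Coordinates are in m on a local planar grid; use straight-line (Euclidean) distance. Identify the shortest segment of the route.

Leg distances:
Alpha→Bravo: 2754.7 m
Bravo→Charlie: 2232.1 m
Charlie→Delta: 2484.2 m
Delta→Echo: 2354.3 m
Echo→Foxtrot: 5456.0 m
The shortest leg is Bravo–Charlie at 2232.1 m.

Bravo–Charlie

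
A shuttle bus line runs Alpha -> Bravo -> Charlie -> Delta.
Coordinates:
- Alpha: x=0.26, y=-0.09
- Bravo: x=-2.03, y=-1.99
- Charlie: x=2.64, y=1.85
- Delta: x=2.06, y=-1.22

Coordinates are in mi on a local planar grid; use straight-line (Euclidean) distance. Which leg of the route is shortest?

Leg distances:
Alpha→Bravo: 3.0 mi
Bravo→Charlie: 6.0 mi
Charlie→Delta: 3.1 mi
The shortest leg is Alpha–Bravo at 3.0 mi.

Alpha–Bravo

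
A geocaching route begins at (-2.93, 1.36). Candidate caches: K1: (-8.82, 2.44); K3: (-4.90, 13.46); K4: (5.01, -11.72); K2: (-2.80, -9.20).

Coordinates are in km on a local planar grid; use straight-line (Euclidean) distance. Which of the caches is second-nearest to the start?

K2

Distances from the start ((-2.93, 1.36)):
K1: 6.0 km
K2: 10.6 km
K3: 12.3 km
K4: 15.3 km
The second-nearest is K2 at 10.6 km.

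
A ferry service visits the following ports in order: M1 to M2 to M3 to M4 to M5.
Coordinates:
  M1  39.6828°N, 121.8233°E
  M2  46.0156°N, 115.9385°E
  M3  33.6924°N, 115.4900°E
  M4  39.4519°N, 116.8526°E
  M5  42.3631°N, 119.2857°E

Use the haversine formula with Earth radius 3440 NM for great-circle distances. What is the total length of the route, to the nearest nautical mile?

1759 NM

Leg distances:
M1→M2: 459.8 NM  (cumulative 459.8 NM)
M2→M3: 740.2 NM  (cumulative 1199.9 NM)
M3→M4: 352.0 NM  (cumulative 1551.9 NM)
M4→M5: 206.7 NM  (cumulative 1758.6 NM)
Total route length ≈ 1759 NM.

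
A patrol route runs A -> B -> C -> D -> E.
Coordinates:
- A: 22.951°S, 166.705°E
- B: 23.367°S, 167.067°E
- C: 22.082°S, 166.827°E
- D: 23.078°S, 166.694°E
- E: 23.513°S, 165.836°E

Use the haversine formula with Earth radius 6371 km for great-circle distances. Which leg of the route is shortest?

A–B

Leg distances:
A→B: 59.2 km
B→C: 145.0 km
C→D: 111.6 km
D→E: 100.1 km
The shortest leg is A–B at 59.2 km.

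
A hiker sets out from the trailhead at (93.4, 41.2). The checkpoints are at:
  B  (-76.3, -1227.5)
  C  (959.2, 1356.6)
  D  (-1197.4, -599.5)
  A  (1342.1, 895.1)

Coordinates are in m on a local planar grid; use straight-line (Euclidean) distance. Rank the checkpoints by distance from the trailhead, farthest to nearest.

Distance from the trailhead at (93.4, 41.2) to each:
C (959.2, 1356.6): 1574.8 m
A (1342.1, 895.1): 1512.7 m
D (-1197.4, -599.5): 1441.1 m
B (-76.3, -1227.5): 1280.0 m

C, A, D, B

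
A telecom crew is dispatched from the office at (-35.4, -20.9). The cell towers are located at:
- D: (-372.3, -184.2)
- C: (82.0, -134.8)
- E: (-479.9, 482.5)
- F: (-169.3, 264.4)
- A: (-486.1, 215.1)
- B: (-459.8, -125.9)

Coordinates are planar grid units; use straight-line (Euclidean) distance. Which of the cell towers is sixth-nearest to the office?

E

Distances from the office ((-35.4, -20.9)):
C: 163.6
F: 315.2
D: 374.4
B: 437.2
A: 508.7
E: 671.6
The sixth-nearest is E at 671.6.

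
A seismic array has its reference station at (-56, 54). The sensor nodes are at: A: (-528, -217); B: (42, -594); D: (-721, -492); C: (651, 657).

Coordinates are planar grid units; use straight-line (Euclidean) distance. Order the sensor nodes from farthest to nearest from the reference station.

Distance from the reference station at (-56, 54) to each:
C (651, 657): 929.2
D (-721, -492): 860.4
B (42, -594): 655.4
A (-528, -217): 544.3

C, D, B, A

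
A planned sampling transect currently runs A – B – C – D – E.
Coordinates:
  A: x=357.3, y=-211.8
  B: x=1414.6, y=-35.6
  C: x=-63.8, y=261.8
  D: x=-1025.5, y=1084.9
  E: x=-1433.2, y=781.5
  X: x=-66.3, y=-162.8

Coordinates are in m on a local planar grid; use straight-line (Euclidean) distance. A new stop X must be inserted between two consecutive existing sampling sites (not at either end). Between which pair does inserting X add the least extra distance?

Added distance for inserting X between each consecutive pair:
A–B: 840.9 m
B–C: 402.9 m
C–D: 732.6 m
D–E: 2726.9 m
Smallest added distance is 402.9 m, inserting between B and C.

between B and C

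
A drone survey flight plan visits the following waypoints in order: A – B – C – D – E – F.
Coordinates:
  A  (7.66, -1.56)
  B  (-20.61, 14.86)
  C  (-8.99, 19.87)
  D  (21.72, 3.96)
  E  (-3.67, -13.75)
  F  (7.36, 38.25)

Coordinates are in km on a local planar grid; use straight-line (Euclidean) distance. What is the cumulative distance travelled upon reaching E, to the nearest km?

Leg distances:
A→B: 32.7 km  (cumulative 32.7 km)
B→C: 12.7 km  (cumulative 45.3 km)
C→D: 34.6 km  (cumulative 79.9 km)
D→E: 31.0 km  (cumulative 110.9 km)
Cumulative distance at E ≈ 111 km.

111 km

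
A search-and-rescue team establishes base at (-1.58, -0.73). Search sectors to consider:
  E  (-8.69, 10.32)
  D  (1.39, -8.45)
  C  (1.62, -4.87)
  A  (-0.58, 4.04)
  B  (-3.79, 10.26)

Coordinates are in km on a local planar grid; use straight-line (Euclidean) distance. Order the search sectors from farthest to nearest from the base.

Computing each straight-line distance from (-1.58, -0.73):
E (-8.69, 10.32): 13.1 km
B (-3.79, 10.26): 11.2 km
D (1.39, -8.45): 8.3 km
C (1.62, -4.87): 5.2 km
A (-0.58, 4.04): 4.9 km

E, B, D, C, A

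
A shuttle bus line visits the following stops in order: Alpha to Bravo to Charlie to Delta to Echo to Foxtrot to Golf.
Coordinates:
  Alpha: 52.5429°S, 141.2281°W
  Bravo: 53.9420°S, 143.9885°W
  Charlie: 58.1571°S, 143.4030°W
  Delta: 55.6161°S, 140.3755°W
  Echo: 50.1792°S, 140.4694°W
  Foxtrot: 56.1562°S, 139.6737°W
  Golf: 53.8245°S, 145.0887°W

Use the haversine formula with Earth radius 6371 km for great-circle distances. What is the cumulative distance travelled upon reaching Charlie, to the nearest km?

Leg distances:
Alpha→Bravo: 240.7 km  (cumulative 240.7 km)
Bravo→Charlie: 470.1 km  (cumulative 710.8 km)
Cumulative distance at Charlie ≈ 711 km.

711 km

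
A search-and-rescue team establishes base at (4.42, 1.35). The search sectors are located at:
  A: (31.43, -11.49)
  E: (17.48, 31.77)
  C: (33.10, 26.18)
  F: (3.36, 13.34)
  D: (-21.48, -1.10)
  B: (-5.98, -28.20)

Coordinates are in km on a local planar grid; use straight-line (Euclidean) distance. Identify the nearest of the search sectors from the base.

Distance to each, sorted:
F: 12.0 km
D: 26.0 km
A: 29.9 km
B: 31.3 km
E: 33.1 km
C: 37.9 km
The nearest is F at 12.0 km.

F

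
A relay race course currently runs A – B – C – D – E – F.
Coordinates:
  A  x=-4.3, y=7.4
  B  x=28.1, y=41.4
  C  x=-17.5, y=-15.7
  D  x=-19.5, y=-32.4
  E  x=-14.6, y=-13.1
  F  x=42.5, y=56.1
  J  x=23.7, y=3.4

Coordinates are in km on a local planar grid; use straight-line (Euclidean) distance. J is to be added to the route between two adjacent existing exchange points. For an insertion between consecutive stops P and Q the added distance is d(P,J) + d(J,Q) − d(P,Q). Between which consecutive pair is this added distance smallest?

Added distance for inserting J between each consecutive pair:
A–B: 19.6 km
B–C: 10.6 km
C–D: 84.7 km
D–E: 77.9 km
E–F: 7.9 km
Smallest added distance is 7.9 km, inserting between E and F.

between E and F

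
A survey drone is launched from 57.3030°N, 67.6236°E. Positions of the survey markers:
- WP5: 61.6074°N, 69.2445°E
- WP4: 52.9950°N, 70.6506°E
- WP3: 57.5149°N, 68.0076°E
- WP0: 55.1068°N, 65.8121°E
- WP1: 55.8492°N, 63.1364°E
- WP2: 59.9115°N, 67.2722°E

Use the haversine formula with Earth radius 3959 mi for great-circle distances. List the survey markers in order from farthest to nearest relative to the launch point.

WP4, WP5, WP1, WP2, WP0, WP3

Distance from the launch point at 57.3030°N, 67.6236°E to each:
WP4 52.9950°N, 70.6506°E: 320.7 mi
WP5 61.6074°N, 69.2445°E: 302.8 mi
WP1 55.8492°N, 63.1364°E: 198.1 mi
WP2 59.9115°N, 67.2722°E: 180.7 mi
WP0 55.1068°N, 65.8121°E: 166.9 mi
WP3 57.5149°N, 68.0076°E: 20.5 mi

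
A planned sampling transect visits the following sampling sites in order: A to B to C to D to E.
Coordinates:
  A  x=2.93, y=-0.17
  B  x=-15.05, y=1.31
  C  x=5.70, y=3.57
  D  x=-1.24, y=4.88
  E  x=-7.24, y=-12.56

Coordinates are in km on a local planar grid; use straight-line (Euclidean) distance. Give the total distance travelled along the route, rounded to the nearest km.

Leg distances:
A→B: 18.0 km  (cumulative 18.0 km)
B→C: 20.9 km  (cumulative 38.9 km)
C→D: 7.1 km  (cumulative 46.0 km)
D→E: 18.4 km  (cumulative 64.4 km)
Total route length ≈ 64 km.

64 km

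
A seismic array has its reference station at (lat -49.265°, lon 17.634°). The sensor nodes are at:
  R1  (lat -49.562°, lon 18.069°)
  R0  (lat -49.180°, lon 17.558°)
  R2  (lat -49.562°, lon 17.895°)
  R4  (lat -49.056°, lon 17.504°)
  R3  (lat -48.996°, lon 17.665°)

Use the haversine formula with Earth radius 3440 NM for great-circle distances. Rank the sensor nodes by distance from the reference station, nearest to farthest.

Distances from the reference station:
R0 (lat -49.180°, lon 17.558°): 5.9 NM
R4 (lat -49.056°, lon 17.504°): 13.5 NM
R3 (lat -48.996°, lon 17.665°): 16.2 NM
R2 (lat -49.562°, lon 17.895°): 20.5 NM
R1 (lat -49.562°, lon 18.069°): 24.6 NM

R0, R4, R3, R2, R1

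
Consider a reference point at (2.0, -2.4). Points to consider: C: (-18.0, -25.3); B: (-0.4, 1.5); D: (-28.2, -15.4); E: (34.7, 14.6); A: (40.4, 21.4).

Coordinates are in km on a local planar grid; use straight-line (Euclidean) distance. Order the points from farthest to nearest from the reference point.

Computing each straight-line distance from (2.0, -2.4):
A (40.4, 21.4): 45.2 km
E (34.7, 14.6): 36.9 km
D (-28.2, -15.4): 32.9 km
C (-18.0, -25.3): 30.4 km
B (-0.4, 1.5): 4.6 km

A, E, D, C, B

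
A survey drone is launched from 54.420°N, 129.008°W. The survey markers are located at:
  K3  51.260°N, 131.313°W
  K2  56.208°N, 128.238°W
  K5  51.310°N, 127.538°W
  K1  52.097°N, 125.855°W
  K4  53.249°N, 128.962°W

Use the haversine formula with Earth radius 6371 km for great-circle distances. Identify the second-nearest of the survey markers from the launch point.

K2

Distances from the launch point (54.420°N, 129.008°W):
K4: 130.2 km
K2: 204.7 km
K1: 332.7 km
K5: 359.6 km
K3: 383.9 km
The second-nearest is K2 at 204.7 km.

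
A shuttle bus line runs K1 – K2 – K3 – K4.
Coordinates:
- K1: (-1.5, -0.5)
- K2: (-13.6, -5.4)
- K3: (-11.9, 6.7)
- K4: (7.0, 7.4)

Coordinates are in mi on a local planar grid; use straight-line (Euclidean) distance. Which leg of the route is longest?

Leg distances:
K1→K2: 13.1 mi
K2→K3: 12.2 mi
K3→K4: 18.9 mi
The longest leg is K3–K4 at 18.9 mi.

K3–K4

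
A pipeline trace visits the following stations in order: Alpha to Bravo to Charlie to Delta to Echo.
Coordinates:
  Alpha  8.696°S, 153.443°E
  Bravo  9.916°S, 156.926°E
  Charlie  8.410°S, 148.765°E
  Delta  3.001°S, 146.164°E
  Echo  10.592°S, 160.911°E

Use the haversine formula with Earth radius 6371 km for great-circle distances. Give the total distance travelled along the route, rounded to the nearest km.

Leg distances:
Alpha→Bravo: 405.5 km  (cumulative 405.5 km)
Bravo→Charlie: 911.4 km  (cumulative 1316.9 km)
Charlie→Delta: 666.7 km  (cumulative 1983.6 km)
Delta→Echo: 1832.9 km  (cumulative 3816.5 km)
Total route length ≈ 3816 km.

3816 km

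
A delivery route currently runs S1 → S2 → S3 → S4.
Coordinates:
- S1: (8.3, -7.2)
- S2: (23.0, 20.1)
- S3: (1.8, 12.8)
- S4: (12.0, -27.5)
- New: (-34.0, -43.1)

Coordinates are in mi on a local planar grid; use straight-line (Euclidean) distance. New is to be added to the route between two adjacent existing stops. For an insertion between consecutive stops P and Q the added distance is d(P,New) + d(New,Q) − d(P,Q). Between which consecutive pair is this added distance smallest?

between S3 and S4

Added distance for inserting New between each consecutive pair:
S1–S2: 109.6 mi
S2–S3: 129.1 mi
S3–S4: 73.4 mi
Smallest added distance is 73.4 mi, inserting between S3 and S4.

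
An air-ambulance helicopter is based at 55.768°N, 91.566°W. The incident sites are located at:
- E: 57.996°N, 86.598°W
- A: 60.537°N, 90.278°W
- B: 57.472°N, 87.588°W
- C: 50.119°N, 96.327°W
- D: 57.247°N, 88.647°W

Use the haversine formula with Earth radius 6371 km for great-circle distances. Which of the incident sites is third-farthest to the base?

E

Distance to each, sorted:
C: 704.1 km
A: 535.6 km
E: 390.3 km
B: 308.3 km
D: 243.1 km
The third-farthest is E at 390.3 km.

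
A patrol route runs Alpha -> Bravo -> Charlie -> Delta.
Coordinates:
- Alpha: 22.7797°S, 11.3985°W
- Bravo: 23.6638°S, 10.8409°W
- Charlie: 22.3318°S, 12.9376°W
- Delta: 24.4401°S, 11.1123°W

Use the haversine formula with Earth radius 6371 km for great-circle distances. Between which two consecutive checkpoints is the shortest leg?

Leg distances:
Alpha→Bravo: 113.6 km
Bravo→Charlie: 260.8 km
Charlie→Delta: 299.4 km
The shortest leg is Alpha–Bravo at 113.6 km.

Alpha–Bravo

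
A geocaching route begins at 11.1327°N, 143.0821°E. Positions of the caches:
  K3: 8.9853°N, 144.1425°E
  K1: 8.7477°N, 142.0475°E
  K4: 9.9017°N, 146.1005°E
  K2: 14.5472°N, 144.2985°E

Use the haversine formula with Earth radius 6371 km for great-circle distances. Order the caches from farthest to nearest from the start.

K2, K4, K1, K3

Distances from the start:
K2 14.5472°N, 144.2985°E: 401.9 km
K4 9.9017°N, 146.1005°E: 357.2 km
K1 8.7477°N, 142.0475°E: 288.4 km
K3 8.9853°N, 144.1425°E: 265.5 km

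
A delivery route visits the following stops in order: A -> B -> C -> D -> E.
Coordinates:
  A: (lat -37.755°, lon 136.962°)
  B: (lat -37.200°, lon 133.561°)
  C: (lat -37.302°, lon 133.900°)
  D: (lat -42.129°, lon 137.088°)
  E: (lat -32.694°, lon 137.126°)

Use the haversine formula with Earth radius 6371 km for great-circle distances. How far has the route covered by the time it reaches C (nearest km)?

338 km

Leg distances:
A→B: 306.4 km  (cumulative 306.4 km)
B→C: 32.1 km  (cumulative 338.5 km)
Cumulative distance at C ≈ 338 km.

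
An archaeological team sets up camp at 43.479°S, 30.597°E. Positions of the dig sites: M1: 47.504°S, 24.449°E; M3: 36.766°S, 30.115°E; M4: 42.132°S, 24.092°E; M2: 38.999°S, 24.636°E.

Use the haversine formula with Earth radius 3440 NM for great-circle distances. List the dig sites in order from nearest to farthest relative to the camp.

Computing each great-circle distance from 43.479°S, 30.597°E:
M4 42.132°S, 24.092°E: 297.6 NM
M1 47.504°S, 24.449°E: 353.8 NM
M2 38.999°S, 24.636°E: 380.3 NM
M3 36.766°S, 30.115°E: 403.6 NM

M4, M1, M2, M3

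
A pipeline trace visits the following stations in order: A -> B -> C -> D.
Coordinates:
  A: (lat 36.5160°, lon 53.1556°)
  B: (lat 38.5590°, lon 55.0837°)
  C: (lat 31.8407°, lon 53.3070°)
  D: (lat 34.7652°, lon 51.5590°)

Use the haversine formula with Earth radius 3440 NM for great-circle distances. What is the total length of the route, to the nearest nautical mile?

762 NM

Leg distances:
A→B: 153.2 NM  (cumulative 153.2 NM)
B→C: 412.6 NM  (cumulative 565.8 NM)
C→D: 196.3 NM  (cumulative 762.1 NM)
Total route length ≈ 762 NM.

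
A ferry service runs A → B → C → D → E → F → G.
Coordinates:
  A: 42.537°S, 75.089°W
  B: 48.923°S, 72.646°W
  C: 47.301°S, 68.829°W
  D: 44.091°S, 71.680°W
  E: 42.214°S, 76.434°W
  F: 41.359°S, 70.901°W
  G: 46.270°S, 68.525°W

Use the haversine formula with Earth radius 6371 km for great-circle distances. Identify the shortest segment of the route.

Leg distances:
A→B: 734.9 km
B→C: 335.8 km
C→D: 420.0 km
D→E: 438.4 km
E→F: 468.4 km
F→G: 578.3 km
The shortest leg is B–C at 335.8 km.

B–C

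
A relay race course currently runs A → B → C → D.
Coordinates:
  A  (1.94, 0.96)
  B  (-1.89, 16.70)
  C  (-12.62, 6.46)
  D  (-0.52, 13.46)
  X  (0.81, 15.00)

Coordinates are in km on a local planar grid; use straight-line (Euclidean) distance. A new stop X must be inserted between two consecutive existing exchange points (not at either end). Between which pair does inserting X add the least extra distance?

between A and B

Added distance for inserting X between each consecutive pair:
A–B: 1.1 km
B–C: 4.3 km
C–D: 4.0 km
Smallest added distance is 1.1 km, inserting between A and B.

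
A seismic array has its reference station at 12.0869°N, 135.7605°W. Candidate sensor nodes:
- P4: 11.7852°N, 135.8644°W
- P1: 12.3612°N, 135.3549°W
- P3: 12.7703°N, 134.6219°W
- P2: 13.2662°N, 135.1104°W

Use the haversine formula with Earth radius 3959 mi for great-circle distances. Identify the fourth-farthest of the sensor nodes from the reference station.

Distance to each, sorted:
P2: 92.5 mi
P3: 90.2 mi
P1: 33.3 mi
P4: 22.0 mi
The fourth-farthest is P4 at 22.0 mi.

P4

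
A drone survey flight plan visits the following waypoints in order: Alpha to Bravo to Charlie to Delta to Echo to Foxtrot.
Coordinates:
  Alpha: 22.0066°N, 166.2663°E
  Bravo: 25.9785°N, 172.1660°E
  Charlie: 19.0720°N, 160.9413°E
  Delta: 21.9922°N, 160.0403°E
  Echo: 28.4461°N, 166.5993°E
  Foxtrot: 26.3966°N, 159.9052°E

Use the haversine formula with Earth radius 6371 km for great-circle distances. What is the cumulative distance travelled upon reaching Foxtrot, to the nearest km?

4140 km

Leg distances:
Alpha→Bravo: 744.3 km  (cumulative 744.3 km)
Bravo→Charlie: 1384.2 km  (cumulative 2128.5 km)
Charlie→Delta: 338.0 km  (cumulative 2466.5 km)
Delta→Echo: 974.4 km  (cumulative 3440.9 km)
Echo→Foxtrot: 698.8 km  (cumulative 4139.7 km)
Cumulative distance at Foxtrot ≈ 4140 km.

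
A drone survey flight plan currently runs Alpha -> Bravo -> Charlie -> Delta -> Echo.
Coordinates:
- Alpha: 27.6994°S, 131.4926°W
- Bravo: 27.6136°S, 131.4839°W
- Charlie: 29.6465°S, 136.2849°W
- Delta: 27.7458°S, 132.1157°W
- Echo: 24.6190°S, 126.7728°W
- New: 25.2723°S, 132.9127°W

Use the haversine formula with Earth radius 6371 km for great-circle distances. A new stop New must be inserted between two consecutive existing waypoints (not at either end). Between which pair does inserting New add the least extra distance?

between Delta and Echo

Added distance for inserting New between each consecutive pair:
Alpha–Bravo: 591.7 km
Bravo–Charlie: 365.7 km
Charlie–Delta: 417.2 km
Delta–Echo: 273.1 km
Smallest added distance is 273.1 km, inserting between Delta and Echo.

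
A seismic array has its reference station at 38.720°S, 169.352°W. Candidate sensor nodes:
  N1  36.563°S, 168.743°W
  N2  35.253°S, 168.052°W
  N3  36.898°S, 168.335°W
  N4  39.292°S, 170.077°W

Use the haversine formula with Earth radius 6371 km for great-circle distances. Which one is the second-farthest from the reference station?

N1

Distance to each, sorted:
N2: 402.4 km
N1: 245.8 km
N3: 221.4 km
N4: 89.3 km
The second-farthest is N1 at 245.8 km.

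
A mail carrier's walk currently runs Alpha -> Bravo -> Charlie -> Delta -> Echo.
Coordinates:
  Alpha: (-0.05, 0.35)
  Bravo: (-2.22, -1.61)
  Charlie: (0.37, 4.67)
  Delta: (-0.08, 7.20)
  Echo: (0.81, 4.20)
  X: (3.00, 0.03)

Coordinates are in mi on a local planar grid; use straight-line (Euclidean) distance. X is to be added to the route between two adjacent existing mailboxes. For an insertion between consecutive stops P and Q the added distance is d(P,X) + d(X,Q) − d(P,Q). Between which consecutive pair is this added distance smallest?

Added distance for inserting X between each consecutive pair:
Alpha–Bravo: 5.6 mi
Bravo–Charlie: 4.0 mi
Charlie–Delta: 10.6 mi
Delta–Echo: 9.4 mi
Smallest added distance is 4.0 mi, inserting between Bravo and Charlie.

between Bravo and Charlie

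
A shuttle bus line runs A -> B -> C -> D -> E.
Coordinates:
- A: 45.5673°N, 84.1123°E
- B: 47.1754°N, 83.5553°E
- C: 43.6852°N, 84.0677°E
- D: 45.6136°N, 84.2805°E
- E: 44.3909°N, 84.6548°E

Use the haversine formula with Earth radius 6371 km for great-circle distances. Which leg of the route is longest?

B–C

Leg distances:
A→B: 183.8 km
B→C: 390.1 km
C→D: 215.1 km
D→E: 139.1 km
The longest leg is B–C at 390.1 km.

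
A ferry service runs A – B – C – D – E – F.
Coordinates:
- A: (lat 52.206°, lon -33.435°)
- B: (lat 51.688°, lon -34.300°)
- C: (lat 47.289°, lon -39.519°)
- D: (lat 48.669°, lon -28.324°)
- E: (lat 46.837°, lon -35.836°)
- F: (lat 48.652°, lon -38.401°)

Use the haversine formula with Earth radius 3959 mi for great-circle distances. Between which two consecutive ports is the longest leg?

C–D

Leg distances:
A→B: 51.4 mi
B→C: 383.5 mi
C→D: 526.0 mi
D→E: 371.0 mi
E→F: 173.0 mi
The longest leg is C–D at 526.0 mi.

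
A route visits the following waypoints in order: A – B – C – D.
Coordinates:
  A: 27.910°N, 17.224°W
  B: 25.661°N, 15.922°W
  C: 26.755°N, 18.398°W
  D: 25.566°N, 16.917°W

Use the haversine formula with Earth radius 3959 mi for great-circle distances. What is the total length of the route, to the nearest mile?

469 mi

Leg distances:
A→B: 174.9 mi  (cumulative 174.9 mi)
B→C: 171.1 mi  (cumulative 346.0 mi)
C→D: 123.2 mi  (cumulative 469.2 mi)
Total route length ≈ 469 mi.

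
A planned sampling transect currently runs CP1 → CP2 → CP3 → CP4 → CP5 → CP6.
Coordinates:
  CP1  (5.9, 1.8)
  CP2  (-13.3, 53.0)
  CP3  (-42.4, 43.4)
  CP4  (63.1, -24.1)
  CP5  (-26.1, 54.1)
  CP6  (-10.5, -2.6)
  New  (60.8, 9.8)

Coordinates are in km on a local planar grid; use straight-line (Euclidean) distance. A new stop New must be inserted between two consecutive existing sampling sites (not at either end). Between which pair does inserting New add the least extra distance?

Added distance for inserting New between each consecutive pair:
CP1–CP2: 86.6 km
CP2–CP3: 163.7 km
CP3–CP4: 17.3 km
CP4–CP5: 12.9 km
CP5–CP6: 111.1 km
Smallest added distance is 12.9 km, inserting between CP4 and CP5.

between CP4 and CP5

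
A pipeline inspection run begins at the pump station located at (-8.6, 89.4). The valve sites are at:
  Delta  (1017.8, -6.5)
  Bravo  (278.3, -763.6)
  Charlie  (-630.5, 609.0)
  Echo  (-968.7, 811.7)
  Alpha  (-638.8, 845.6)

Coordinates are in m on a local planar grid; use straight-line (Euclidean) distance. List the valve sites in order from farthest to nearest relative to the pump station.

Distance from the pump station at (-8.6, 89.4) to each:
Echo (-968.7, 811.7): 1201.5 m
Delta (1017.8, -6.5): 1030.9 m
Alpha (-638.8, 845.6): 984.4 m
Bravo (278.3, -763.6): 900.0 m
Charlie (-630.5, 609.0): 810.4 m

Echo, Delta, Alpha, Bravo, Charlie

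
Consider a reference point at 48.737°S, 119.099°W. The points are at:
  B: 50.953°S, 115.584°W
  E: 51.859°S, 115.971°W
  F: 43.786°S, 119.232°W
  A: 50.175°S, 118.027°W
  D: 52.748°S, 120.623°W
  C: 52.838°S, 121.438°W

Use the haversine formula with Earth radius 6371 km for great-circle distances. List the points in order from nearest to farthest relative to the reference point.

A, B, E, D, C, F

Computing each great-circle distance from 48.737°S, 119.099°W:
A 50.175°S, 118.027°W: 177.7 km
B 50.953°S, 115.584°W: 352.4 km
E 51.859°S, 115.971°W: 412.1 km
D 52.748°S, 120.623°W: 458.7 km
C 52.838°S, 121.438°W: 484.7 km
F 43.786°S, 119.232°W: 550.6 km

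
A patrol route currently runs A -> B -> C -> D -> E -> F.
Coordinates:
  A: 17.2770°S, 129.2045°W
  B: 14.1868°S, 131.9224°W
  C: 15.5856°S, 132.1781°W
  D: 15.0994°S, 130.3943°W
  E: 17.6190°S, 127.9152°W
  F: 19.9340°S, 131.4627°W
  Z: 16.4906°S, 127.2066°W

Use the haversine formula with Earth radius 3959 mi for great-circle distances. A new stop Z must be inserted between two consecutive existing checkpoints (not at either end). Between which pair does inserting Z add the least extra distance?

between D and E

Added distance for inserting Z between each consecutive pair:
A–B: 215.3 mi
B–C: 590.1 mi
C–D: 445.2 mi
D–E: 84.2 mi
E–F: 176.0 mi
Smallest added distance is 84.2 mi, inserting between D and E.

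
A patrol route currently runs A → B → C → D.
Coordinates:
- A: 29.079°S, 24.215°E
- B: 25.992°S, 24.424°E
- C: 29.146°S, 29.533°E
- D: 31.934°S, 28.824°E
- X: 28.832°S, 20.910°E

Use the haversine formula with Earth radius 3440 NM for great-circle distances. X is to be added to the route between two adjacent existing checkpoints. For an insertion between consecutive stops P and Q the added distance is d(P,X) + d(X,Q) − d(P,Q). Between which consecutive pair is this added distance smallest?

between A and B

Added distance for inserting X between each consecutive pair:
A–B: 241.8 NM
B–C: 375.1 NM
C–D: 731.8 NM
Smallest added distance is 241.8 NM, inserting between A and B.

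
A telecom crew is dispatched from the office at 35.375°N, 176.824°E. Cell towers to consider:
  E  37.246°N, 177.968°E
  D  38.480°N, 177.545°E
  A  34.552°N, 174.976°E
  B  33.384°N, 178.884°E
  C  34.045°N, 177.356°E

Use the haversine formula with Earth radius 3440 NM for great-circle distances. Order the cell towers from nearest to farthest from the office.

Distances from the office:
C 34.045°N, 177.356°E: 84.1 NM
A 34.552°N, 174.976°E: 103.5 NM
E 37.246°N, 177.968°E: 125.2 NM
B 33.384°N, 178.884°E: 157.2 NM
D 38.480°N, 177.545°E: 189.6 NM

C, A, E, B, D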